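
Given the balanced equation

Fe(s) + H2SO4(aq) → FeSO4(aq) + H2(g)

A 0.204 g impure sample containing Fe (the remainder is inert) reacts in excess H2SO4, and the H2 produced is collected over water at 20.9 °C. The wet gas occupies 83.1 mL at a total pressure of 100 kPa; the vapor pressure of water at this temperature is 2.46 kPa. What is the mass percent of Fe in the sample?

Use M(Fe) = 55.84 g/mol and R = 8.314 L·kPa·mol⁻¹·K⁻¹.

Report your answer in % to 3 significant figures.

P(H2) = 100 − 2.46 = 97.54 kPa
n(H2) = PV/RT = (97.54 × 0.08310) / (8.314 × 294.05) = 0.003316 mol
n(Fe) = (1/1) × 0.003316 = 0.003316 mol
m(Fe) = 0.003316 × 55.84 = 0.1852 g
%Fe = 0.1852 / 0.204 × 100 = 90.78%

90.8 %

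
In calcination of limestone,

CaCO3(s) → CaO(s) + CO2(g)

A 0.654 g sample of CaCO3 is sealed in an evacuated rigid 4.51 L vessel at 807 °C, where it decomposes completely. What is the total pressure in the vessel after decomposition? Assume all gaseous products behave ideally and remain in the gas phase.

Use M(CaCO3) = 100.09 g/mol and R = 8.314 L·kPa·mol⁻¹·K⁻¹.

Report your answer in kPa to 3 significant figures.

n(CaCO3) = 0.654 / 100.09 = 0.006534 mol
n(gas produced) = (1/1) × 0.006534 = 0.006534 mol
P = nRT/V = 0.006534 × 8.314 × 1080.15 / 4.51 = 13.01 kPa

13.0 kPa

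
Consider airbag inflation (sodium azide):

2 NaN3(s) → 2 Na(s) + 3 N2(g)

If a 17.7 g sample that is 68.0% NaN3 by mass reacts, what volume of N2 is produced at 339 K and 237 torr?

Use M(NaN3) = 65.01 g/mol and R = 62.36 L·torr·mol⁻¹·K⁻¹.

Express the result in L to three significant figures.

mass of NaN3 = 17.7 × 68.0/100 = 12.04 g
n(NaN3) = 12.04 / 65.01 = 0.1852 mol
n(N2) = (3/2) × 0.1852 = 0.2778 mol
V = nRT/P = 0.2778 × 62.36 × 339 / 237 = 24.78 L

24.8 L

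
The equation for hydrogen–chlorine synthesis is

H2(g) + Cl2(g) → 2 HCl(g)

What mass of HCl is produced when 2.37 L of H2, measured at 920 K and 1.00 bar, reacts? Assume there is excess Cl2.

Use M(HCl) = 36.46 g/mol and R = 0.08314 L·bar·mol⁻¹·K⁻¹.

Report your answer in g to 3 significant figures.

n(H2) = PV/RT = (1.00 × 2.37) / (0.08314 × 920) = 0.03098 mol
n(HCl) = (2/1) × 0.03098 = 0.06196 mol
m(HCl) = 0.06196 × 36.46 = 2.259 g

2.26 g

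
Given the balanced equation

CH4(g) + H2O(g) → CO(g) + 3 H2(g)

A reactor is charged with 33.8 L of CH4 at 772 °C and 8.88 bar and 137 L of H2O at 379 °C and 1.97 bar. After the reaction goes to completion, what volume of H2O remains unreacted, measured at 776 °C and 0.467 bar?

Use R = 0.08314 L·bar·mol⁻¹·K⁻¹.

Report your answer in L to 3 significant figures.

285 L

n(CH4) = PV/RT = (8.88 × 33.8) / (0.08314 × 1045.15) = 3.454 mol
n(H2O) = PV/RT = (1.97 × 137) / (0.08314 × 652.15) = 4.978 mol
For 3.454 mol CH4, stoichiometry requires (1/1) × 3.454 = 3.454 mol H2O; 4.978 mol is available, so CH4 is limiting.
n(H2O) consumed = (1/1) × 3.454 = 3.454 mol; remaining = 4.978 − 3.454 = 1.524 mol
V(H2O) = nRT/P = 1.524 × 0.08314 × 1049.15 / 0.467 = 284.7 L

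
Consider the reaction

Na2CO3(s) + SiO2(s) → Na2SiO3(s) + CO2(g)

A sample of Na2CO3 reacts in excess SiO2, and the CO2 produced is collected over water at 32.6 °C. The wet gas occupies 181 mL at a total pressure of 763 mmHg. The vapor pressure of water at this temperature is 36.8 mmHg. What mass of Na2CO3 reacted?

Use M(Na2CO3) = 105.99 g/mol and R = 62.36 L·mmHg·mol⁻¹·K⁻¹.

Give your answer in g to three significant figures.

0.731 g

P(CO2) = 763 − 36.8 = 726.2 mmHg
n(CO2) = PV/RT = (726.2 × 0.1810) / (62.36 × 305.75) = 0.006894 mol
n(Na2CO3) = (1/1) × 0.006894 = 0.006894 mol
m(Na2CO3) = 0.006894 × 105.99 = 0.7307 g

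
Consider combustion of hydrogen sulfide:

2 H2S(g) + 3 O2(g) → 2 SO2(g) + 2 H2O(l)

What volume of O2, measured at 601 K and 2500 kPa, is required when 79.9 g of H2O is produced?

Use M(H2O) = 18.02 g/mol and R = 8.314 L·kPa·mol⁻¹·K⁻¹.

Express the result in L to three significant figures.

n(H2O) = 79.90 / 18.02 = 4.434 mol
n(O2) = (3/2) × 4.434 = 6.651 mol
V = nRT/P = 6.651 × 8.314 × 601 / 2500 = 13.29 L

13.3 L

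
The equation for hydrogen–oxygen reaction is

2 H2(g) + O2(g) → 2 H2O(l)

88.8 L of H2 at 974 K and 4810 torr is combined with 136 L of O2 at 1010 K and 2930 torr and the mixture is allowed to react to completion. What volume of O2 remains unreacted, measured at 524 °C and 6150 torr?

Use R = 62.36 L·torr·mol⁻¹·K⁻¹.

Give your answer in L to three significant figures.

22.7 L

n(H2) = PV/RT = (4810 × 88.8) / (62.36 × 974) = 7.032 mol
n(O2) = PV/RT = (2930 × 136) / (62.36 × 1010) = 6.327 mol
For 7.032 mol H2, stoichiometry requires (1/2) × 7.032 = 3.516 mol O2; 6.327 mol is available, so H2 is limiting.
n(O2) consumed = (1/2) × 7.032 = 3.516 mol; remaining = 6.327 − 3.516 = 2.811 mol
V(O2) = nRT/P = 2.811 × 62.36 × 797.15 / 6150 = 22.72 L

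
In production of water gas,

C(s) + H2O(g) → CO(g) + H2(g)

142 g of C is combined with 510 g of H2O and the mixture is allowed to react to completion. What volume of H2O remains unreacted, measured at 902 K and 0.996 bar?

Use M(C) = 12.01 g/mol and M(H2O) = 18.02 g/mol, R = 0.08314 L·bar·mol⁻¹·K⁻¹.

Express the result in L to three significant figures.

1240 L

n(C) = 142 / 12.01 = 11.82 mol
n(H2O) = 510 / 18.02 = 28.30 mol
For 11.82 mol C, stoichiometry requires (1/1) × 11.82 = 11.82 mol H2O; 28.30 mol is available, so C is limiting.
n(H2O) consumed = (1/1) × 11.82 = 11.82 mol; remaining = 28.30 − 11.82 = 16.48 mol
V(H2O) = nRT/P = 16.48 × 0.08314 × 902 / 0.996 = 1241 L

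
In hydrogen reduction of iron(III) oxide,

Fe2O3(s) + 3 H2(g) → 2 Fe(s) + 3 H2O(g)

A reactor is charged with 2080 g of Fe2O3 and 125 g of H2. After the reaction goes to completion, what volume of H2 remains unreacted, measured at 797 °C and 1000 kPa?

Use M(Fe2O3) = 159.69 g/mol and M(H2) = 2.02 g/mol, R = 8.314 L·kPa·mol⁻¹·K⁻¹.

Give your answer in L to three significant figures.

n(Fe2O3) = 2080 / 159.69 = 13.03 mol
n(H2) = 125 / 2.02 = 61.88 mol
For 13.03 mol Fe2O3, stoichiometry requires (3/1) × 13.03 = 39.09 mol H2; 61.88 mol is available, so Fe2O3 is limiting.
n(H2) consumed = (3/1) × 13.03 = 39.09 mol; remaining = 61.88 − 39.09 = 22.79 mol
V(H2) = nRT/P = 22.79 × 8.314 × 1070.15 / 1000 = 202.8 L

203 L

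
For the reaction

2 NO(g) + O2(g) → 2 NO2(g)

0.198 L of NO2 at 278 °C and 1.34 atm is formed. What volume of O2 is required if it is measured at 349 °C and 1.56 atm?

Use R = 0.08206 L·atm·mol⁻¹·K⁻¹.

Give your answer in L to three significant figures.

0.0960 L

n(NO2) = PV/RT = (1.34 × 0.198) / (0.08206 × 551.15) = 0.005866 mol
n(O2) = (1/2) × 0.005866 = 0.002933 mol
V = nRT/P = 0.002933 × 0.08206 × 622.15 / 1.56 = 0.09599 L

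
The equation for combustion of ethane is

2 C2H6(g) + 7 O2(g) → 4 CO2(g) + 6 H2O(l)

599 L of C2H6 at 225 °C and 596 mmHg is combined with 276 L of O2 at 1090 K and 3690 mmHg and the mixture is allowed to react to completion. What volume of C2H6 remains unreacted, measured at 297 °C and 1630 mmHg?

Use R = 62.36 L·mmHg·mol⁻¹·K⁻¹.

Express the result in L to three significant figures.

n(C2H6) = PV/RT = (596 × 599) / (62.36 × 498.15) = 11.49 mol
n(O2) = PV/RT = (3690 × 276) / (62.36 × 1090) = 14.98 mol
For 11.49 mol C2H6, stoichiometry requires (7/2) × 11.49 = 40.22 mol O2; 14.98 mol is available, so O2 is limiting.
n(C2H6) consumed = (2/7) × 14.98 = 4.280 mol; remaining = 11.49 − 4.280 = 7.210 mol
V(C2H6) = nRT/P = 7.210 × 62.36 × 570.15 / 1630 = 157.3 L

157 L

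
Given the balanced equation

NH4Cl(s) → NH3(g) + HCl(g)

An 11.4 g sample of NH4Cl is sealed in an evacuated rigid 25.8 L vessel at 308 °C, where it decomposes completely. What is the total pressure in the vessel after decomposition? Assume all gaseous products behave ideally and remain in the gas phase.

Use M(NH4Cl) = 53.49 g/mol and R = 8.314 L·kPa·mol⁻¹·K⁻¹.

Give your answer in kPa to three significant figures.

n(NH4Cl) = 11.4 / 53.49 = 0.2131 mol
n(gas produced) = (2/1) × 0.2131 = 0.4262 mol
P = nRT/V = 0.4262 × 8.314 × 581.15 / 25.8 = 79.82 kPa

79.8 kPa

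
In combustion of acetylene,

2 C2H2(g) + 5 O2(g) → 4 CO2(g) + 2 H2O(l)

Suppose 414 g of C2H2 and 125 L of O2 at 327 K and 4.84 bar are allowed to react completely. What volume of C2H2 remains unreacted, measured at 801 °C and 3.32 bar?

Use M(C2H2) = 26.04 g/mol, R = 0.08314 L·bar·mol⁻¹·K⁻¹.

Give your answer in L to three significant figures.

188 L

n(C2H2) = 414 / 26.04 = 15.90 mol
n(O2) = PV/RT = (4.84 × 125) / (0.08314 × 327) = 22.25 mol
For 15.90 mol C2H2, stoichiometry requires (5/2) × 15.90 = 39.75 mol O2; 22.25 mol is available, so O2 is limiting.
n(C2H2) consumed = (2/5) × 22.25 = 8.900 mol; remaining = 15.90 − 8.900 = 7.000 mol
V(C2H2) = nRT/P = 7.000 × 0.08314 × 1074.15 / 3.32 = 188.3 L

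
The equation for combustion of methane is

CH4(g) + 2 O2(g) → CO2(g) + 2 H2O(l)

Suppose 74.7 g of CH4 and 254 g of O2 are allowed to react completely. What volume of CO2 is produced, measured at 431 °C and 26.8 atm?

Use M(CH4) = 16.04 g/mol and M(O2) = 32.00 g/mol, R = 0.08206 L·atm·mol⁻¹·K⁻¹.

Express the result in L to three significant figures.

8.56 L

n(CH4) = 74.7 / 16.04 = 4.657 mol
n(O2) = 254 / 32.00 = 7.938 mol
For 4.657 mol CH4, stoichiometry requires (2/1) × 4.657 = 9.314 mol O2; 7.938 mol is available, so O2 is limiting.
n(CO2) = (1/2) × 7.938 = 3.969 mol
V(CO2) = nRT/P = 3.969 × 0.08206 × 704.15 / 26.8 = 8.557 L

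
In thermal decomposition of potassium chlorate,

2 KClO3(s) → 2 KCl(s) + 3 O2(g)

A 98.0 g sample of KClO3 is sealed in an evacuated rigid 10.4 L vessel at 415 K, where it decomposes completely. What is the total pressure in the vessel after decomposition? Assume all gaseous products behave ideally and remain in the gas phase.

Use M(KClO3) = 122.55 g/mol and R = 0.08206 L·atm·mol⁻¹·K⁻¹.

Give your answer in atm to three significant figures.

n(KClO3) = 98.0 / 122.55 = 0.7997 mol
n(gas produced) = (3/2) × 0.7997 = 1.200 mol
P = nRT/V = 1.200 × 0.08206 × 415 / 10.4 = 3.929 atm

3.93 atm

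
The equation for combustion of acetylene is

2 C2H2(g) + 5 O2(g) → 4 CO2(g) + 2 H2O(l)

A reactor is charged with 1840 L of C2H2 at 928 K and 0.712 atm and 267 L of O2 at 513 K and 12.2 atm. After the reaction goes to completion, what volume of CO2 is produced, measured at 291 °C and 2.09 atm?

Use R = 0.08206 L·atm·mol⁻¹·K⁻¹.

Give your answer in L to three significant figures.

n(C2H2) = PV/RT = (0.712 × 1840) / (0.08206 × 928) = 17.20 mol
n(O2) = PV/RT = (12.2 × 267) / (0.08206 × 513) = 77.38 mol
For 17.20 mol C2H2, stoichiometry requires (5/2) × 17.20 = 43.00 mol O2; 77.38 mol is available, so C2H2 is limiting.
n(CO2) = (4/2) × 17.20 = 34.40 mol
V(CO2) = nRT/P = 34.40 × 0.08206 × 564.15 / 2.09 = 762.0 L

762 L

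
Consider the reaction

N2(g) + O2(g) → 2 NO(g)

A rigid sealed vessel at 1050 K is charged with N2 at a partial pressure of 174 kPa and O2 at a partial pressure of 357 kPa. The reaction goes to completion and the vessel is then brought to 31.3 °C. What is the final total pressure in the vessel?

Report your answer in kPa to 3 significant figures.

154 kPa

At constant V, partial pressures at 1050 K are proportional to moles, so apply stoichiometry directly to pressures.
P(O2) required for 174 kPa of N2 = (1/1) × 174 = 174.0 kPa; available 357 kPa, so N2 is limiting.
P(O2) remaining = 357 − (1/1) × 174 = 183.0 kPa
P(gaseous products) = (2)/1 × 174 = 348.0 kPa
P_total at 1050 K = 183.0 + 348.0 = 531.0 kPa
Scaling to 31.3 °C: P = 531.0 × 304.45/1050 = 154.0 kPa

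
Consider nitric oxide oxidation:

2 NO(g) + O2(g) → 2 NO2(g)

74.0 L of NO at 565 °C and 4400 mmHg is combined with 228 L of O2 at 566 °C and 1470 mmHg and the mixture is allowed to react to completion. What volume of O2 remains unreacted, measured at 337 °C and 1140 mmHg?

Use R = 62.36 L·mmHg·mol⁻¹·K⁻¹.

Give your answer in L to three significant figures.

110 L

n(NO) = PV/RT = (4400 × 74.0) / (62.36 × 838.15) = 6.230 mol
n(O2) = PV/RT = (1470 × 228) / (62.36 × 839.15) = 6.405 mol
For 6.230 mol NO, stoichiometry requires (1/2) × 6.230 = 3.115 mol O2; 6.405 mol is available, so NO is limiting.
n(O2) consumed = (1/2) × 6.230 = 3.115 mol; remaining = 6.405 − 3.115 = 3.290 mol
V(O2) = nRT/P = 3.290 × 62.36 × 610.15 / 1140 = 109.8 L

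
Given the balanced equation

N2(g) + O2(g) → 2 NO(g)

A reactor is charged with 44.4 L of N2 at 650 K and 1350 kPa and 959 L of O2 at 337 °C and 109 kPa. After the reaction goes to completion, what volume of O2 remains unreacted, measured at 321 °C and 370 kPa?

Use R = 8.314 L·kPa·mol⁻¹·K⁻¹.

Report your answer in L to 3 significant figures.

n(N2) = PV/RT = (1350 × 44.4) / (8.314 × 650) = 11.09 mol
n(O2) = PV/RT = (109 × 959) / (8.314 × 610.15) = 20.61 mol
For 11.09 mol N2, stoichiometry requires (1/1) × 11.09 = 11.09 mol O2; 20.61 mol is available, so N2 is limiting.
n(O2) consumed = (1/1) × 11.09 = 11.09 mol; remaining = 20.61 − 11.09 = 9.520 mol
V(O2) = nRT/P = 9.520 × 8.314 × 594.15 / 370 = 127.1 L

127 L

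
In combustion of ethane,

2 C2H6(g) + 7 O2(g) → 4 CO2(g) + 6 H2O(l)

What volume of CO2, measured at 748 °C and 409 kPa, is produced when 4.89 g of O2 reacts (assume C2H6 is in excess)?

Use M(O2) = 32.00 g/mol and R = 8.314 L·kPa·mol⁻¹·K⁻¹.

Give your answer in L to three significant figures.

n(O2) = 4.890 / 32.00 = 0.1528 mol
n(CO2) = (4/7) × 0.1528 = 0.08731 mol
V = nRT/P = 0.08731 × 8.314 × 1021.15 / 409 = 1.812 L

1.81 L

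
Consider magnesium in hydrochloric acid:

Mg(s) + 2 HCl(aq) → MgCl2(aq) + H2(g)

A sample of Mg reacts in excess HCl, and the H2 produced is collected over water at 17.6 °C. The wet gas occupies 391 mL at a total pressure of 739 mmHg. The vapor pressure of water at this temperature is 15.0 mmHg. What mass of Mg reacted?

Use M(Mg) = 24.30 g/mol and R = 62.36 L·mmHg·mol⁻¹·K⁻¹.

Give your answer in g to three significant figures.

0.379 g

P(H2) = 739 − 15.0 = 724.0 mmHg
n(H2) = PV/RT = (724.0 × 0.3910) / (62.36 × 290.75) = 0.01561 mol
n(Mg) = (1/1) × 0.01561 = 0.01561 mol
m(Mg) = 0.01561 × 24.30 = 0.3793 g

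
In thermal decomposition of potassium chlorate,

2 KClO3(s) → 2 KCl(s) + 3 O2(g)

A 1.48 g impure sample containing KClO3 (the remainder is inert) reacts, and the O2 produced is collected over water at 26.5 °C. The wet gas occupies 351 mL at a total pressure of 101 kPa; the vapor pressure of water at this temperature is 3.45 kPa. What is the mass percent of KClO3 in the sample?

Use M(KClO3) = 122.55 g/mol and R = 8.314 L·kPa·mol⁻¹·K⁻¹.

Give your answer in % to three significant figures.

P(O2) = 101 − 3.45 = 97.55 kPa
n(O2) = PV/RT = (97.55 × 0.3510) / (8.314 × 299.65) = 0.01374 mol
n(KClO3) = (2/3) × 0.01374 = 0.009160 mol
m(KClO3) = 0.009160 × 122.55 = 1.123 g
%KClO3 = 1.123 / 1.48 × 100 = 75.88%

75.9 %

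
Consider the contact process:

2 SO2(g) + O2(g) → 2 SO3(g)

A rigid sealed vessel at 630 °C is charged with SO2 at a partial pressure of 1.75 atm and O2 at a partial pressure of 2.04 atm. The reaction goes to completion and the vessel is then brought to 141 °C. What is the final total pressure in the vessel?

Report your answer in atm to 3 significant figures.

Because the vessel is rigid and T is held at 630 °C, work the stoichiometry in partial pressures (P_i = n_iRT/V).
P(O2) required for 1.75 atm of SO2 = (1/2) × 1.75 = 0.8750 atm; available 2.04 atm, so SO2 is limiting.
P(O2) remaining = 2.04 − (1/2) × 1.75 = 1.165 atm
P(gaseous products) = (2)/2 × 1.75 = 1.750 atm
P_total at 630 °C = 1.165 + 1.750 = 2.915 atm
Scaling to 141 °C: P = 2.915 × 414.15/903.15 = 1.337 atm

1.34 atm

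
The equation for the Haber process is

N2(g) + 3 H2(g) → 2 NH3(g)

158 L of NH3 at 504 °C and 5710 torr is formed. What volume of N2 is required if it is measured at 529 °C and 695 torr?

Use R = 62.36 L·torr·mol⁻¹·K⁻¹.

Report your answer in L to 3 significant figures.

670 L

n(NH3) = PV/RT = (5710 × 158) / (62.36 × 777.15) = 18.62 mol
n(N2) = (1/2) × 18.62 = 9.310 mol
V = nRT/P = 9.310 × 62.36 × 802.15 / 695 = 670.1 L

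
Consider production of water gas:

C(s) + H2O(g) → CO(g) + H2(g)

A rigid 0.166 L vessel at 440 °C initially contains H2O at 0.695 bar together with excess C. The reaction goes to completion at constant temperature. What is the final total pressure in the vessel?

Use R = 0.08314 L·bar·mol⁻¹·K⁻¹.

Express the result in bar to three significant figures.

1.39 bar

Since T and V are fixed, P_final/P_initial = n_final/n_initial = 2/1.
P_final = (2/1) × 0.695 = 1.390 bar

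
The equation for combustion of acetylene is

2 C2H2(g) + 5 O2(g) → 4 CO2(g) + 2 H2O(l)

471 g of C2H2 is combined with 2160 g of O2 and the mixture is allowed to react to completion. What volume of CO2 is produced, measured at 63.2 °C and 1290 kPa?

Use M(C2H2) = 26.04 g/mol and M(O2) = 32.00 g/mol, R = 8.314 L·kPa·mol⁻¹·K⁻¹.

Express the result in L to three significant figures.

n(C2H2) = 471 / 26.04 = 18.09 mol
n(O2) = 2160 / 32.00 = 67.50 mol
For 18.09 mol C2H2, stoichiometry requires (5/2) × 18.09 = 45.23 mol O2; 67.50 mol is available, so C2H2 is limiting.
n(CO2) = (4/2) × 18.09 = 36.18 mol
V(CO2) = nRT/P = 36.18 × 8.314 × 336.35 / 1290 = 78.43 L

78.4 L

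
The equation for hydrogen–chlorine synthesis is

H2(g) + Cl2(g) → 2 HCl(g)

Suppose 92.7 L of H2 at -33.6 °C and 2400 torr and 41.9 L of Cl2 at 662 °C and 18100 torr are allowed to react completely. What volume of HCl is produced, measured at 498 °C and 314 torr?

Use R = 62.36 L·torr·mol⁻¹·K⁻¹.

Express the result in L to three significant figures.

3980 L

n(H2) = PV/RT = (2400 × 92.7) / (62.36 × 239.55) = 14.89 mol
n(Cl2) = PV/RT = (18100 × 41.9) / (62.36 × 935.15) = 13.00 mol
For 14.89 mol H2, stoichiometry requires (1/1) × 14.89 = 14.89 mol Cl2; 13.00 mol is available, so Cl2 is limiting.
n(HCl) = (2/1) × 13.00 = 26.00 mol
V(HCl) = nRT/P = 26.00 × 62.36 × 771.15 / 314 = 3982 L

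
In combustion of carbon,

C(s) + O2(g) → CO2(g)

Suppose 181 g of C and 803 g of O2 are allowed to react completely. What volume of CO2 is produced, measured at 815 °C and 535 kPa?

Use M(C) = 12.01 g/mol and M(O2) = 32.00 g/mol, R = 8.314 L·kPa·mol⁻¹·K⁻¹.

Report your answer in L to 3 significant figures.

n(C) = 181 / 12.01 = 15.07 mol
n(O2) = 803 / 32.00 = 25.09 mol
For 15.07 mol C, stoichiometry requires (1/1) × 15.07 = 15.07 mol O2; 25.09 mol is available, so C is limiting.
n(CO2) = (1/1) × 15.07 = 15.07 mol
V(CO2) = nRT/P = 15.07 × 8.314 × 1088.15 / 535 = 254.8 L

255 L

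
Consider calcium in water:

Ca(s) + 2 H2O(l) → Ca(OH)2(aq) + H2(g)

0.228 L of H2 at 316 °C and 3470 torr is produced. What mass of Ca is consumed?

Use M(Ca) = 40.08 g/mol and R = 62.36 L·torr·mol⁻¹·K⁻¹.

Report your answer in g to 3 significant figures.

n(H2) = PV/RT = (3470 × 0.228) / (62.36 × 589.15) = 0.02153 mol
n(Ca) = (1/1) × 0.02153 = 0.02153 mol
m(Ca) = 0.02153 × 40.08 = 0.8629 g

0.863 g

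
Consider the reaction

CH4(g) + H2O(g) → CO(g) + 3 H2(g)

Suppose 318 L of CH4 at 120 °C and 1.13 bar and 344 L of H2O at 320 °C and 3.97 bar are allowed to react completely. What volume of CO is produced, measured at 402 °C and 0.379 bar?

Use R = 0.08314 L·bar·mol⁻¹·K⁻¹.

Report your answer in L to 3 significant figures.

n(CH4) = PV/RT = (1.13 × 318) / (0.08314 × 393.15) = 10.99 mol
n(H2O) = PV/RT = (3.97 × 344) / (0.08314 × 593.15) = 27.69 mol
For 10.99 mol CH4, stoichiometry requires (1/1) × 10.99 = 10.99 mol H2O; 27.69 mol is available, so CH4 is limiting.
n(CO) = (1/1) × 10.99 = 10.99 mol
V(CO) = nRT/P = 10.99 × 0.08314 × 675.15 / 0.379 = 1628 L

1630 L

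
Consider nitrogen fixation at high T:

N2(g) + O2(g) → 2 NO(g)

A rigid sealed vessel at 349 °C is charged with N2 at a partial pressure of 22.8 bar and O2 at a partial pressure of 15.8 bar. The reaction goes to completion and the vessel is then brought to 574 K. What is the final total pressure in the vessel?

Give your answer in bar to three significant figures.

35.6 bar

With V and T fixed, P_i ∝ n_i, so the mole ratios apply directly to partial pressures at 349 °C.
P(O2) required for 22.8 bar of N2 = (1/1) × 22.8 = 22.80 bar; available 15.8 bar, so O2 is limiting.
P(N2) remaining = 22.8 − (1/1) × 15.8 = 7.000 bar
P(gaseous products) = (2)/1 × 15.8 = 31.60 bar
P_total at 349 °C = 7.000 + 31.60 = 38.60 bar
Scaling to 574 K: P = 38.60 × 574/622.15 = 35.61 bar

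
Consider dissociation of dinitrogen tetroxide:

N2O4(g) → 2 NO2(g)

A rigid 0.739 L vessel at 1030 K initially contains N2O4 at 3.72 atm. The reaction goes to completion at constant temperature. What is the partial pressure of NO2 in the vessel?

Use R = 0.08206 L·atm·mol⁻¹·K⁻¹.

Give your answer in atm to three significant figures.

n(N2O4)₀ = PV/RT = (3.72 × 0.739) / (0.08206 × 1030) = 0.03253 mol
n(NO2) = (2/1) × 0.03253 = 0.06506 mol
P(NO2) = nRT/V = 0.06506 × 0.08206 × 1030 / 0.739 = 7.441 atm

7.44 atm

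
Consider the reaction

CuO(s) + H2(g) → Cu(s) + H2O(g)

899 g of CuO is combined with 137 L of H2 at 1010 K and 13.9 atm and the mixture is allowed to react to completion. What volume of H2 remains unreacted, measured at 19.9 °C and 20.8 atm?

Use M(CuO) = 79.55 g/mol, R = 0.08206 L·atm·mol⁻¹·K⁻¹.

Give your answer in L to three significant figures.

n(CuO) = 899 / 79.55 = 11.30 mol
n(H2) = PV/RT = (13.9 × 137) / (0.08206 × 1010) = 22.98 mol
For 11.30 mol CuO, stoichiometry requires (1/1) × 11.30 = 11.30 mol H2; 22.98 mol is available, so CuO is limiting.
n(H2) consumed = (1/1) × 11.30 = 11.30 mol; remaining = 22.98 − 11.30 = 11.68 mol
V(H2) = nRT/P = 11.68 × 0.08206 × 293.05 / 20.8 = 13.50 L

13.5 L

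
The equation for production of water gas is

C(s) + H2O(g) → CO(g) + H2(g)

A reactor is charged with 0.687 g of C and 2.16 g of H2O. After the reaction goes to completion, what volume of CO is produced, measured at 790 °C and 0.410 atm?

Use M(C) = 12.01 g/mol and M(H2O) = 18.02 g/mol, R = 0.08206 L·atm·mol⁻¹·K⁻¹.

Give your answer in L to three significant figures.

12.2 L

n(C) = 0.687 / 12.01 = 0.05720 mol
n(H2O) = 2.16 / 18.02 = 0.1199 mol
For 0.05720 mol C, stoichiometry requires (1/1) × 0.05720 = 0.05720 mol H2O; 0.1199 mol is available, so C is limiting.
n(CO) = (1/1) × 0.05720 = 0.05720 mol
V(CO) = nRT/P = 0.05720 × 0.08206 × 1063.15 / 0.410 = 12.17 L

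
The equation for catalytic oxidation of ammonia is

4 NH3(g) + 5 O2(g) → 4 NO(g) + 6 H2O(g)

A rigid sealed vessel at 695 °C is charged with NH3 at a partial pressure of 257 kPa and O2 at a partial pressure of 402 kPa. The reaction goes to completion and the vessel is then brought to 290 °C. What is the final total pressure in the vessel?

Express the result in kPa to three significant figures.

At constant V, partial pressures at 695 °C are proportional to moles, so apply stoichiometry directly to pressures.
P(O2) required for 257 kPa of NH3 = (5/4) × 257 = 321.2 kPa; available 402 kPa, so NH3 is limiting.
P(O2) remaining = 402 − (5/4) × 257 = 80.75 kPa
P(gaseous products) = (4+6)/4 × 257 = 642.5 kPa
P_total at 695 °C = 80.75 + 642.5 = 723.2 kPa
Scaling to 290 °C: P = 723.2 × 563.15/968.15 = 420.7 kPa

421 kPa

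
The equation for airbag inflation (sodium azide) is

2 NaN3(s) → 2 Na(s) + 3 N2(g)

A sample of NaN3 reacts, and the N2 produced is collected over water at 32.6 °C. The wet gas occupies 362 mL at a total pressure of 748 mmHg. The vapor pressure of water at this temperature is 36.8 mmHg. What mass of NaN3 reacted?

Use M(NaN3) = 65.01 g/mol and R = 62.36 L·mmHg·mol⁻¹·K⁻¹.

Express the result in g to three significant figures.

0.585 g

P(N2) = 748 − 36.8 = 711.2 mmHg
n(N2) = PV/RT = (711.2 × 0.3620) / (62.36 × 305.75) = 0.01350 mol
n(NaN3) = (2/3) × 0.01350 = 0.009000 mol
m(NaN3) = 0.009000 × 65.01 = 0.5851 g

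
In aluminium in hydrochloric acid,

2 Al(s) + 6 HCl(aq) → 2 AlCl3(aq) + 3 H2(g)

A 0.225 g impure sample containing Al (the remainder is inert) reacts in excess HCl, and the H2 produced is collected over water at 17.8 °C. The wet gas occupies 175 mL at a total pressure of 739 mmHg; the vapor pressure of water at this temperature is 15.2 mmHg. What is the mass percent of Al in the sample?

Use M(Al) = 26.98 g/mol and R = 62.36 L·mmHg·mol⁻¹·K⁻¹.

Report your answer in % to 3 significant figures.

55.8 %

P(H2) = 739 − 15.2 = 723.8 mmHg
n(H2) = PV/RT = (723.8 × 0.1750) / (62.36 × 290.95) = 0.006981 mol
n(Al) = (2/3) × 0.006981 = 0.004654 mol
m(Al) = 0.004654 × 26.98 = 0.1256 g
%Al = 0.1256 / 0.225 × 100 = 55.82%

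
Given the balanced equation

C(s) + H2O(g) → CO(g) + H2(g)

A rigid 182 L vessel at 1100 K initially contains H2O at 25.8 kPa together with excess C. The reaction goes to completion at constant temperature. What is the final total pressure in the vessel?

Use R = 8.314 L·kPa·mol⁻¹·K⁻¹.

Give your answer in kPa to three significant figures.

51.6 kPa

Rigid vessel, constant T ⇒ P scales with total gas moles (1 → 2).
P_final = (2/1) × 25.8 = 51.60 kPa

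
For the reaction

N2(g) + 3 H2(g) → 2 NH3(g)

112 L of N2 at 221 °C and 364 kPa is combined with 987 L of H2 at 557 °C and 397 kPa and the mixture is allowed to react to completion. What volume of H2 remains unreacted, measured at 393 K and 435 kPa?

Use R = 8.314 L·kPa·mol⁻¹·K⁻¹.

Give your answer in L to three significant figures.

n(N2) = PV/RT = (364 × 112) / (8.314 × 494.15) = 9.923 mol
n(H2) = PV/RT = (397 × 987) / (8.314 × 830.15) = 56.77 mol
For 9.923 mol N2, stoichiometry requires (3/1) × 9.923 = 29.77 mol H2; 56.77 mol is available, so N2 is limiting.
n(H2) consumed = (3/1) × 9.923 = 29.77 mol; remaining = 56.77 − 29.77 = 27.00 mol
V(H2) = nRT/P = 27.00 × 8.314 × 393 / 435 = 202.8 L

203 L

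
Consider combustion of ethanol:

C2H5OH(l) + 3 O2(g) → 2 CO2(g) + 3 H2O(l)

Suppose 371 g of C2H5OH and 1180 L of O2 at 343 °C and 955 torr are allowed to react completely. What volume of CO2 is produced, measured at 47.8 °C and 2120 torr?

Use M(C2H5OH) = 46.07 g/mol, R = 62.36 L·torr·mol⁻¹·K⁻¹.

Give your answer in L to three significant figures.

152 L

n(C2H5OH) = 371 / 46.07 = 8.053 mol
n(O2) = PV/RT = (955 × 1180) / (62.36 × 616.15) = 29.33 mol
For 8.053 mol C2H5OH, stoichiometry requires (3/1) × 8.053 = 24.16 mol O2; 29.33 mol is available, so C2H5OH is limiting.
n(CO2) = (2/1) × 8.053 = 16.11 mol
V(CO2) = nRT/P = 16.11 × 62.36 × 320.95 / 2120 = 152.1 L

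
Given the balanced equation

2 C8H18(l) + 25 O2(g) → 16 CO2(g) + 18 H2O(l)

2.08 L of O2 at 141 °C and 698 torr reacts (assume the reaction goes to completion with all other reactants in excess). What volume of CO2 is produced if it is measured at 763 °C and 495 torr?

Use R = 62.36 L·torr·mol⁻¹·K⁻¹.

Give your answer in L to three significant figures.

4.70 L

n(O2) = PV/RT = (698 × 2.08) / (62.36 × 414.15) = 0.05622 mol
n(CO2) = (16/25) × 0.05622 = 0.03598 mol
V = nRT/P = 0.03598 × 62.36 × 1036.15 / 495 = 4.697 L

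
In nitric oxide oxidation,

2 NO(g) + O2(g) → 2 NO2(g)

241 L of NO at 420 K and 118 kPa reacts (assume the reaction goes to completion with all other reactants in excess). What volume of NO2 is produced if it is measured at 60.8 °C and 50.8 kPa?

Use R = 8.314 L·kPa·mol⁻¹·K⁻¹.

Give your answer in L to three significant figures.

445 L

n(NO) = PV/RT = (118 × 241) / (8.314 × 420) = 8.144 mol
n(NO2) = (2/2) × 8.144 = 8.144 mol
V = nRT/P = 8.144 × 8.314 × 333.95 / 50.8 = 445.1 L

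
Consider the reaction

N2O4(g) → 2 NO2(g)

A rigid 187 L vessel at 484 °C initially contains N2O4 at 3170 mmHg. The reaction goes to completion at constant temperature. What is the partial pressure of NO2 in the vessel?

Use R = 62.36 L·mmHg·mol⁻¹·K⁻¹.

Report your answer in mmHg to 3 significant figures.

6340 mmHg

n(N2O4)₀ = PV/RT = (3170 × 187) / (62.36 × 757.15) = 12.55 mol
n(NO2) = (2/1) × 12.55 = 25.10 mol
P(NO2) = nRT/V = 25.10 × 62.36 × 757.15 / 187 = 6338 mmHg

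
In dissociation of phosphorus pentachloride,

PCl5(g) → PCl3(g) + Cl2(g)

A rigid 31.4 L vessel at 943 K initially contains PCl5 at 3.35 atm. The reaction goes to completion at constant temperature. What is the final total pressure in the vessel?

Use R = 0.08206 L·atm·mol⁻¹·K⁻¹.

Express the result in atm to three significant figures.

Rigid vessel, constant T ⇒ P scales with total gas moles (1 → 2).
P_final = (2/1) × 3.35 = 6.700 atm

6.70 atm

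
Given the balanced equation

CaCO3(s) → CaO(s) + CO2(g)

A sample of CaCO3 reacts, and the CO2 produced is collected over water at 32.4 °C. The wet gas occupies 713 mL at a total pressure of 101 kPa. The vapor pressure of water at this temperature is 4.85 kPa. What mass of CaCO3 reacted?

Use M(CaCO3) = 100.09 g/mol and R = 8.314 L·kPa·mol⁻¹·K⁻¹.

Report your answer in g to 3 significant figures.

2.70 g

P(CO2) = 101 − 4.85 = 96.15 kPa
n(CO2) = PV/RT = (96.15 × 0.7130) / (8.314 × 305.55) = 0.02699 mol
n(CaCO3) = (1/1) × 0.02699 = 0.02699 mol
m(CaCO3) = 0.02699 × 100.09 = 2.701 g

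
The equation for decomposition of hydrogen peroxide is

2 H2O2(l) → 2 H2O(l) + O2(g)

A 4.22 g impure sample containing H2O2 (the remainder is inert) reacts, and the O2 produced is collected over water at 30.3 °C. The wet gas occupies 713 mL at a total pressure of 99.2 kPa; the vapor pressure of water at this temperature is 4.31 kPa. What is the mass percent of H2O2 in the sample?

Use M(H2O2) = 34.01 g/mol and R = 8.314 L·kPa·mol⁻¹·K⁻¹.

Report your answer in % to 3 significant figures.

43.2 %

P(O2) = 99.2 − 4.31 = 94.89 kPa
n(O2) = PV/RT = (94.89 × 0.7130) / (8.314 × 303.45) = 0.02682 mol
n(H2O2) = (2/1) × 0.02682 = 0.05364 mol
m(H2O2) = 0.05364 × 34.01 = 1.824 g
%H2O2 = 1.824 / 4.22 × 100 = 43.22%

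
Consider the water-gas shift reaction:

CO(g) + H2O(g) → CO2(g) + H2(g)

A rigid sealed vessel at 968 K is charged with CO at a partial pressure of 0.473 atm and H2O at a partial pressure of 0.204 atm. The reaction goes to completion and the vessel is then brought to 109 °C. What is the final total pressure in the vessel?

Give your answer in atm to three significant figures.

At constant V, partial pressures at 968 K are proportional to moles, so apply stoichiometry directly to pressures.
P(H2O) required for 0.473 atm of CO = (1/1) × 0.473 = 0.4730 atm; available 0.204 atm, so H2O is limiting.
P(CO) remaining = 0.473 − (1/1) × 0.204 = 0.2690 atm
P(gaseous products) = (1+1)/1 × 0.204 = 0.4080 atm
P_total at 968 K = 0.2690 + 0.4080 = 0.6770 atm
Scaling to 109 °C: P = 0.6770 × 382.15/968 = 0.2673 atm

0.267 atm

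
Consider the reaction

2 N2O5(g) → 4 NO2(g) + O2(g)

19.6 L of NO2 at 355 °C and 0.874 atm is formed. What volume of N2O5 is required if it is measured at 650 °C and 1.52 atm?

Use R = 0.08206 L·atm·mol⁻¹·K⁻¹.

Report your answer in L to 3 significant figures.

8.28 L

n(NO2) = PV/RT = (0.874 × 19.6) / (0.08206 × 628.15) = 0.3323 mol
n(N2O5) = (2/4) × 0.3323 = 0.1661 mol
V = nRT/P = 0.1661 × 0.08206 × 923.15 / 1.52 = 8.278 L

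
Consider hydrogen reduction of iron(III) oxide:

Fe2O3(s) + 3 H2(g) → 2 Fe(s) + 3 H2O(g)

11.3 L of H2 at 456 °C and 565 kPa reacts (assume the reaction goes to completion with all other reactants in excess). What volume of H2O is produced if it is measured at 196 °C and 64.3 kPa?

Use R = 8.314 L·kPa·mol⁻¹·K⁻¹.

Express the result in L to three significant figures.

63.9 L

n(H2) = PV/RT = (565 × 11.3) / (8.314 × 729.15) = 1.053 mol
n(H2O) = (3/3) × 1.053 = 1.053 mol
V = nRT/P = 1.053 × 8.314 × 469.15 / 64.3 = 63.88 L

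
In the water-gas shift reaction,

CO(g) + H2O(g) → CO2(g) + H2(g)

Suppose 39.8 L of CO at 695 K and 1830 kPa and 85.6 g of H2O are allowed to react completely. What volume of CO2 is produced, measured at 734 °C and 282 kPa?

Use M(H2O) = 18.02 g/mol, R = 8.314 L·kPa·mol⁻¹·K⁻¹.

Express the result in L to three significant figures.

n(CO) = PV/RT = (1830 × 39.8) / (8.314 × 695) = 12.60 mol
n(H2O) = 85.6 / 18.02 = 4.750 mol
For 12.60 mol CO, stoichiometry requires (1/1) × 12.60 = 12.60 mol H2O; 4.750 mol is available, so H2O is limiting.
n(CO2) = (1/1) × 4.750 = 4.750 mol
V(CO2) = nRT/P = 4.750 × 8.314 × 1007.15 / 282 = 141.0 L

141 L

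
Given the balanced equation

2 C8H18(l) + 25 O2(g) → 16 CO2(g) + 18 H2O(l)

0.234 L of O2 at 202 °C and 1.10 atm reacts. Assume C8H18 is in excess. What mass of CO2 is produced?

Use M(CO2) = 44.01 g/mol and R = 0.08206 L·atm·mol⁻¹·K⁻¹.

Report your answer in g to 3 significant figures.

0.186 g

n(O2) = PV/RT = (1.10 × 0.234) / (0.08206 × 475.15) = 0.006602 mol
n(CO2) = (16/25) × 0.006602 = 0.004225 mol
m(CO2) = 0.004225 × 44.01 = 0.1859 g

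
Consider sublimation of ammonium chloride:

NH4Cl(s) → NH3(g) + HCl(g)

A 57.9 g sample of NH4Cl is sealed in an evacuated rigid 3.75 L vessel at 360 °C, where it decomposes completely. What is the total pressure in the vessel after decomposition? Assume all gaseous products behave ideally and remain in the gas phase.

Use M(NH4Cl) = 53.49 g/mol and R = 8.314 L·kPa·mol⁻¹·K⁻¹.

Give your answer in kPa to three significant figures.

n(NH4Cl) = 57.9 / 53.49 = 1.082 mol
n(gas produced) = (2/1) × 1.082 = 2.164 mol
P = nRT/V = 2.164 × 8.314 × 633.15 / 3.75 = 3038 kPa

3040 kPa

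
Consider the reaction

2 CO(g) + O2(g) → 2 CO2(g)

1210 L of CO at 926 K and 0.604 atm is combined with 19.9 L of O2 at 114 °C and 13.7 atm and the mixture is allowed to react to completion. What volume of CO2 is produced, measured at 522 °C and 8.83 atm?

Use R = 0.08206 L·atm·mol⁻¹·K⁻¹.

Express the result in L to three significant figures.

71.1 L

n(CO) = PV/RT = (0.604 × 1210) / (0.08206 × 926) = 9.618 mol
n(O2) = PV/RT = (13.7 × 19.9) / (0.08206 × 387.15) = 8.581 mol
For 9.618 mol CO, stoichiometry requires (1/2) × 9.618 = 4.809 mol O2; 8.581 mol is available, so CO is limiting.
n(CO2) = (2/2) × 9.618 = 9.618 mol
V(CO2) = nRT/P = 9.618 × 0.08206 × 795.15 / 8.83 = 71.07 L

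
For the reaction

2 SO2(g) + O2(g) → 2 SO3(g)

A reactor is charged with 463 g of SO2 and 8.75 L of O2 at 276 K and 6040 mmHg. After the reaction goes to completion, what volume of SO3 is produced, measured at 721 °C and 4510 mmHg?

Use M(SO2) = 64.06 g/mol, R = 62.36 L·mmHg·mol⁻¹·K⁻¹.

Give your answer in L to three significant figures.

n(SO2) = 463 / 64.06 = 7.228 mol
n(O2) = PV/RT = (6040 × 8.75) / (62.36 × 276) = 3.071 mol
For 7.228 mol SO2, stoichiometry requires (1/2) × 7.228 = 3.614 mol O2; 3.071 mol is available, so O2 is limiting.
n(SO3) = (2/1) × 3.071 = 6.142 mol
V(SO3) = nRT/P = 6.142 × 62.36 × 994.15 / 4510 = 84.43 L

84.4 L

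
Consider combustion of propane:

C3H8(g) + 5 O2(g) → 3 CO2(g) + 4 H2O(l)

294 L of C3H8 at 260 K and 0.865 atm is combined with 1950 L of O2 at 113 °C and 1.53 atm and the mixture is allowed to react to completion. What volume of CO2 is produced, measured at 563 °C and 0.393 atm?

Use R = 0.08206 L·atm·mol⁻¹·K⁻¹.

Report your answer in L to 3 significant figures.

n(C3H8) = PV/RT = (0.865 × 294) / (0.08206 × 260) = 11.92 mol
n(O2) = PV/RT = (1.53 × 1950) / (0.08206 × 386.15) = 94.15 mol
For 11.92 mol C3H8, stoichiometry requires (5/1) × 11.92 = 59.60 mol O2; 94.15 mol is available, so C3H8 is limiting.
n(CO2) = (3/1) × 11.92 = 35.76 mol
V(CO2) = nRT/P = 35.76 × 0.08206 × 836.15 / 0.393 = 6243 L

6240 L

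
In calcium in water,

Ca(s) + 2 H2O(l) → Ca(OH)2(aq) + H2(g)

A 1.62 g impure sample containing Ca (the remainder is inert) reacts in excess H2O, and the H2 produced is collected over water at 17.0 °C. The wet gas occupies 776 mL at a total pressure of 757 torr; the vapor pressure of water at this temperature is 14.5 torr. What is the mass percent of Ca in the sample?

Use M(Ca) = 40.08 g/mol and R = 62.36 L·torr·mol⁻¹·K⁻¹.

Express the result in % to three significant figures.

78.8 %

P(H2) = 757 − 14.5 = 742.5 torr
n(H2) = PV/RT = (742.5 × 0.7760) / (62.36 × 290.15) = 0.03184 mol
n(Ca) = (1/1) × 0.03184 = 0.03184 mol
m(Ca) = 0.03184 × 40.08 = 1.276 g
%Ca = 1.276 / 1.62 × 100 = 78.77%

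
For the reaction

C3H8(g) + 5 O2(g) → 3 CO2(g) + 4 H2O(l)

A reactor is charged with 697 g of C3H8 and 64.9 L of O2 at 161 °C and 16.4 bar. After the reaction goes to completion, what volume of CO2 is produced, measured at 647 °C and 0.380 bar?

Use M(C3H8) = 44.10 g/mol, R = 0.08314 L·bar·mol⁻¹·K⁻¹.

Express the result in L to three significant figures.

3560 L

n(C3H8) = 697 / 44.10 = 15.80 mol
n(O2) = PV/RT = (16.4 × 64.9) / (0.08314 × 434.15) = 29.49 mol
For 15.80 mol C3H8, stoichiometry requires (5/1) × 15.80 = 79.00 mol O2; 29.49 mol is available, so O2 is limiting.
n(CO2) = (3/5) × 29.49 = 17.69 mol
V(CO2) = nRT/P = 17.69 × 0.08314 × 920.15 / 0.380 = 3561 L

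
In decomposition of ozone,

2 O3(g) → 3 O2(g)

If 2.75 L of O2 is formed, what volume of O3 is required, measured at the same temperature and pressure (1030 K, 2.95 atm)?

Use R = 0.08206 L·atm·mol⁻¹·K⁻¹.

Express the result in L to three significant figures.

At constant T and P, gas volumes are in the mole ratio: V(O3) = (2/3) × 2.75 = 1.833 L

1.83 L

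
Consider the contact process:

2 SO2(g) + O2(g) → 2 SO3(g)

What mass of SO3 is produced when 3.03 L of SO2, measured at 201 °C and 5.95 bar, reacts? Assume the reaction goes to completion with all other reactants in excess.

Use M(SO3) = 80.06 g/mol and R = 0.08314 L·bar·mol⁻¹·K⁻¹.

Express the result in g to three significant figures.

36.6 g

n(SO2) = PV/RT = (5.95 × 3.03) / (0.08314 × 474.15) = 0.4573 mol
n(SO3) = (2/2) × 0.4573 = 0.4573 mol
m(SO3) = 0.4573 × 80.06 = 36.61 g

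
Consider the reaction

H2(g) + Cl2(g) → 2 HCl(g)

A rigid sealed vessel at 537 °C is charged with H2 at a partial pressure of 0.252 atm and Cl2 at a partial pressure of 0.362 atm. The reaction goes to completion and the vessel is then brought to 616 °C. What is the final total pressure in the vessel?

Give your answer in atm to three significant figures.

0.674 atm

Because the vessel is rigid and T is held at 537 °C, work the stoichiometry in partial pressures (P_i = n_iRT/V).
P(Cl2) required for 0.252 atm of H2 = (1/1) × 0.252 = 0.2520 atm; available 0.362 atm, so H2 is limiting.
P(Cl2) remaining = 0.362 − (1/1) × 0.252 = 0.1100 atm
P(gaseous products) = (2)/1 × 0.252 = 0.5040 atm
P_total at 537 °C = 0.1100 + 0.5040 = 0.6140 atm
Scaling to 616 °C: P = 0.6140 × 889.15/810.15 = 0.6739 atm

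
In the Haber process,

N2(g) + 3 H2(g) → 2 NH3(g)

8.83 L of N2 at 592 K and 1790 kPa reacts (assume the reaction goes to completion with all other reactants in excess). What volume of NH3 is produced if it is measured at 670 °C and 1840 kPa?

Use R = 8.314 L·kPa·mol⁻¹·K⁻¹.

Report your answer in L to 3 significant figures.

n(N2) = PV/RT = (1790 × 8.83) / (8.314 × 592) = 3.211 mol
n(NH3) = (2/1) × 3.211 = 6.422 mol
V = nRT/P = 6.422 × 8.314 × 943.15 / 1840 = 27.37 L

27.4 L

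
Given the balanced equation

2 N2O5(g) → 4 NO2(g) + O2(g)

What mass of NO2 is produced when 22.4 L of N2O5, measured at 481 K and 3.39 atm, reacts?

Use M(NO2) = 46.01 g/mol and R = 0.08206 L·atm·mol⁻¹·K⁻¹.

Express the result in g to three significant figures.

177 g

n(N2O5) = PV/RT = (3.39 × 22.4) / (0.08206 × 481) = 1.924 mol
n(NO2) = (4/2) × 1.924 = 3.848 mol
m(NO2) = 3.848 × 46.01 = 177.0 g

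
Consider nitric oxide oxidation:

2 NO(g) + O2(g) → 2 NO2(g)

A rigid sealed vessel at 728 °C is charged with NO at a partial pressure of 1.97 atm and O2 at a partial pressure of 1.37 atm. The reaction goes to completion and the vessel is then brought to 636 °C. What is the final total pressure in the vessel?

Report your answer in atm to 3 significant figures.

2.14 atm

At constant V, partial pressures at 728 °C are proportional to moles, so apply stoichiometry directly to pressures.
P(O2) required for 1.97 atm of NO = (1/2) × 1.97 = 0.9850 atm; available 1.37 atm, so NO is limiting.
P(O2) remaining = 1.37 − (1/2) × 1.97 = 0.3850 atm
P(gaseous products) = (2)/2 × 1.97 = 1.970 atm
P_total at 728 °C = 0.3850 + 1.970 = 2.355 atm
Scaling to 636 °C: P = 2.355 × 909.15/1001.15 = 2.139 atm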